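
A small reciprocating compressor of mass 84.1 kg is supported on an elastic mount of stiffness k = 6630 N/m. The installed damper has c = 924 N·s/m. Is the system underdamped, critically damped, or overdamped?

underdamped

c_c = 2√(k·m) = 1493 N·s/m; ζ = c/c_c = 924/1493 = 0.619.
Since ζ < 1 the system is underdamped.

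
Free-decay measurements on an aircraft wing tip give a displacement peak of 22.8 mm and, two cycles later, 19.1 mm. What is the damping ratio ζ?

0.0141

Logarithmic decrement δ = (1/n)·ln(x₀/x_n) = (1/2)·ln(22.8/19.1) = (1/2)·ln(1.194) = 0.08854.
ζ = δ/√(4π² + δ²) = 0.08854/√(39.48 + 0.00784) = 0.08854/6.284 = 0.01409.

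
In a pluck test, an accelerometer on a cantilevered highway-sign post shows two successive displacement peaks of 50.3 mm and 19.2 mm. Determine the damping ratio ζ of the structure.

0.152

Logarithmic decrement δ = (1/n)·ln(x₀/x_n) = (1/1)·ln(50.3/19.2) = (1/1)·ln(2.620) = 0.9631.
ζ = δ/√(4π² + δ²) = 0.9631/√(39.48 + 0.928) = 0.9631/6.357 = 0.1515.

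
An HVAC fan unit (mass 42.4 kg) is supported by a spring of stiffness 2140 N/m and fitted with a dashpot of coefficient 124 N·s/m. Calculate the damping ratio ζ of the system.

ω_n = √(k/m) = √(2140/42.4) = 7.104 rad/s.
Critical damping c_c = 2√(k·m) = 2√(2140 × 42.4) = 602.4 N·s/m, so ζ = c/c_c = 124/602.4 = 0.2058.

0.206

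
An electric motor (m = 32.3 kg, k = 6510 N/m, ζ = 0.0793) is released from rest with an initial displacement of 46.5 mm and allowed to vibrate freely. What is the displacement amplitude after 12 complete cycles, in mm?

0.115 mm

Logarithmic decrement δ = 2πζ/√(1 − ζ²) = 2π × 0.07930/√(1 − 0.00629) = 0.4998.
After n cycles, x_n/x₀ = e^(−nδ), so x_12 = 46.5 × e^(−12 × 0.4998) = 46.5 × 0.002484 = 0.1155 mm.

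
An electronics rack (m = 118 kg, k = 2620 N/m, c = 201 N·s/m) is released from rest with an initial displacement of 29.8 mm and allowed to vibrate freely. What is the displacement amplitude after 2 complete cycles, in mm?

2.96 mm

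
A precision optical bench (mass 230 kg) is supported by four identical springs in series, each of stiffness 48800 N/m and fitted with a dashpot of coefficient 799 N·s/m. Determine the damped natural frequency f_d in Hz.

1.13 Hz

Series springs: 1/k_eq = 4/48800, so k_eq = 48800/4 = 12200 N/m.
ω_n = √(k_eq/m) = √(12200/230) = 7.283 rad/s.
Critical damping c_c = 2√(k_eq·m) = 2√(12200 × 230) = 3350 N·s/m, so ζ = c/c_c = 799/3350 = 0.2385.
ω_d = ω_n√(1 − ζ²) = 7.283 × √(1 − 0.0569) = 7.073 rad/s.
f_d = ω_d/(2π) = 1.126 Hz.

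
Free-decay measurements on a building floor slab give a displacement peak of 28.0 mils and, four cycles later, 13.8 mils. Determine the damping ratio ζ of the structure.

0.0281

Logarithmic decrement δ = (1/n)·ln(x₀/x_n) = (1/4)·ln(28.0/13.8) = (1/4)·ln(2.029) = 0.1769.
ζ = δ/√(4π² + δ²) = 0.1769/√(39.48 + 0.0313) = 0.1769/6.286 = 0.02814.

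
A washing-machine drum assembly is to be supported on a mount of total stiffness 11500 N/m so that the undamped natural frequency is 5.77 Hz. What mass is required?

ω_n = 2πf_n = 2π × 5.77 = 36.25 rad/s.
m = k/ω_n² = 11500/36.25² = 11500/1314 = 8.750 kg.

8.75 kg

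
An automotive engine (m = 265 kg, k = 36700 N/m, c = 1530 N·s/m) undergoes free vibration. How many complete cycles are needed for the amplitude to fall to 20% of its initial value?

2 cycles

ζ = c/(2√(km)) = 1530/(2√(36700 × 265)) = 1530/6237 = 0.2453.
Logarithmic decrement δ = 2πζ/√(1 − ζ²) = 2π × 0.2453/√(1 − 0.0602) = 1.590.
x_n/x₀ = e^(−nδ) ≤ 0.2; take ln: n ≥ ln(1/0.2)/δ = 1.609/1.590 = 1.012.
So 2 complete cycles are required.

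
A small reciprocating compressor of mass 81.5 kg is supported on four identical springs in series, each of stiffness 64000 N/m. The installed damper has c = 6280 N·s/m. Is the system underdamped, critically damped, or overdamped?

Series springs: 1/k_eq = 4/64000, so k_eq = 64000/4 = 16000 N/m.
c_c = 2√(k_eq·m) = 2284 N·s/m; ζ = c/c_c = 6280/2284 = 2.75.
Since ζ > 1 the system is overdamped.

overdamped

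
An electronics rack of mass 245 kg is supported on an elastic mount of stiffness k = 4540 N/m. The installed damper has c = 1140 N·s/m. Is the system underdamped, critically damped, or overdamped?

c_c = 2√(k·m) = 2109 N·s/m; ζ = c/c_c = 1140/2109 = 0.540.
Since ζ < 1 the system is underdamped.

underdamped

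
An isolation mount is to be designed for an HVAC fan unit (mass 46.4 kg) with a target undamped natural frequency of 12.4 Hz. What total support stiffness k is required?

282000 N/m

ω_n = 2πf_n = 2π × 12.4 = 77.91 rad/s.
k = m·ω_n² = 46.4 × 77.91² = 46.4 × 6070 = 281700 N/m.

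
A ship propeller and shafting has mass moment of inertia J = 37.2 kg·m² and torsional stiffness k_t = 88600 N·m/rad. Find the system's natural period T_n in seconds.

0.129 s

ω_n = √(k_t/J) = √(88600/37.2) = √2382 = 48.80 rad/s.
T_n = 2π/ω_n = 6.283/48.80 = 0.1287 s.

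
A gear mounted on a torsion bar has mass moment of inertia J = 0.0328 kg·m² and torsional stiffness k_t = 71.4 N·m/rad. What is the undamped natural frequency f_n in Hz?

ω_n = √(k_t/J) = √(71.4/0.0328) = √2177 = 46.66 rad/s.
f_n = ω_n/(2π) = 46.66/6.283 = 7.426 Hz.

7.43 Hz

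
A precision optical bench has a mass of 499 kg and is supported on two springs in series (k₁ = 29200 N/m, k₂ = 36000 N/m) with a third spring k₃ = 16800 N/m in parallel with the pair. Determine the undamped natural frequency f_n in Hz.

1.29 Hz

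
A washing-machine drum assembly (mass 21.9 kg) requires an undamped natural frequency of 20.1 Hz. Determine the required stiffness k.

349000 N/m

ω_n = 2πf_n = 2π × 20.1 = 126.3 rad/s.
k = m·ω_n² = 21.9 × 126.3² = 21.9 × 15950 = 349300 N/m.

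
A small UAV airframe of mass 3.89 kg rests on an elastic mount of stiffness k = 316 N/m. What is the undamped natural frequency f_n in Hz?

1.43 Hz

ω_n = √(k/m) = √(316.0/3.89) = √81.23 = 9.013 rad/s.
f_n = ω_n/(2π) = 9.013/6.283 = 1.434 Hz.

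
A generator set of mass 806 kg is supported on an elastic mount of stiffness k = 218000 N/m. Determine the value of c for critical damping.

26500 N·s/m

c_c = 2√(k·m) = 2√(218000 × 806) = 2 × 13260 = 26510 N·s/m.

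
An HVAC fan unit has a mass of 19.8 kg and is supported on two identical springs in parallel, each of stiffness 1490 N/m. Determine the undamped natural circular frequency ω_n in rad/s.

12.3 rad/s

Parallel springs add: k_eq = 2 × 1490 = 2980 N/m.
ω_n = √(k_eq/m) = √(2980/19.8) = √150.5 = 12.27 rad/s.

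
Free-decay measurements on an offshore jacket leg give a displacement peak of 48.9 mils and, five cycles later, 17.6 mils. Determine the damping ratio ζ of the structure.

0.0325

Logarithmic decrement δ = (1/n)·ln(x₀/x_n) = (1/5)·ln(48.9/17.6) = (1/5)·ln(2.778) = 0.2044.
ζ = δ/√(4π² + δ²) = 0.2044/√(39.48 + 0.0418) = 0.2044/6.287 = 0.03251.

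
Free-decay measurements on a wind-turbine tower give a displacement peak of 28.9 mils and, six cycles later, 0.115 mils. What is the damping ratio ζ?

Logarithmic decrement δ = (1/n)·ln(x₀/x_n) = (1/6)·ln(28.9/0.115) = (1/6)·ln(251.3) = 0.9211.
ζ = δ/√(4π² + δ²) = 0.9211/√(39.48 + 0.848) = 0.9211/6.350 = 0.1450.

0.145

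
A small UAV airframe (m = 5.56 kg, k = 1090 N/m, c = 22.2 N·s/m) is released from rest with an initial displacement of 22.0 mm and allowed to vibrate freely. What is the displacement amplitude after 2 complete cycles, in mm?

ζ = c/(2√(km)) = 22.2/(2√(1090 × 5.56)) = 22.2/155.7 = 0.1426.
Logarithmic decrement δ = 2πζ/√(1 − ζ²) = 2π × 0.1426/√(1 − 0.0203) = 0.9051.
After n cycles, x_n/x₀ = e^(−nδ), so x_2 = 22.0 × e^(−2 × 0.9051) = 22.0 × 0.1636 = 3.599 mm.

3.60 mm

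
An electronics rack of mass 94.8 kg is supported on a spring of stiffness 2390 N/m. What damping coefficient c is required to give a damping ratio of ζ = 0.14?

c_c = 2√(k·m) = 2√(2390 × 94.8) = 952.0 N·s/m.
c = ζ·c_c = 0.14 × 952.0 = 133.3 N·s/m.

133 N·s/m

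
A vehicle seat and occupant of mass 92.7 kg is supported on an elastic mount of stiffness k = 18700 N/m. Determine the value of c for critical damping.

c_c = 2√(k·m) = 2√(18700 × 92.7) = 2 × 1317 = 2633 N·s/m.

2630 N·s/m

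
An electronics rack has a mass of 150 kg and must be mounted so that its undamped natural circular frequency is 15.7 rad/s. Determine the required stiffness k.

37000 N/m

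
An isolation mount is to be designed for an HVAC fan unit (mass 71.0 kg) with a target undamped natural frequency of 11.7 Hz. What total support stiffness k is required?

384000 N/m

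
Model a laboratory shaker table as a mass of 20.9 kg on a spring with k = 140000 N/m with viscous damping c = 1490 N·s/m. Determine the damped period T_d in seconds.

0.0853 s

ω_n = √(k/m) = √(140000/20.9) = 81.84 rad/s.
Critical damping c_c = 2√(k·m) = 2√(140000 × 20.9) = 3421 N·s/m, so ζ = c/c_c = 1490/3421 = 0.4355.
ω_d = ω_n√(1 − ζ²) = 81.84 × √(1 − 0.190) = 73.67 rad/s.
T_d = 2π/ω_d = 0.08528 s.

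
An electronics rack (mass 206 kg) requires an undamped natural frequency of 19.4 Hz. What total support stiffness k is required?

3060000 N/m

ω_n = 2πf_n = 2π × 19.4 = 121.9 rad/s.
k = m·ω_n² = 206 × 121.9² = 206 × 14860 = 3061000 N/m.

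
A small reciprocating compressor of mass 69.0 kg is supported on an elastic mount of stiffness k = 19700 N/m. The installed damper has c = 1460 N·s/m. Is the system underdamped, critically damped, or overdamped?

c_c = 2√(k·m) = 2332 N·s/m; ζ = c/c_c = 1460/2332 = 0.626.
Since ζ < 1 the system is underdamped.

underdamped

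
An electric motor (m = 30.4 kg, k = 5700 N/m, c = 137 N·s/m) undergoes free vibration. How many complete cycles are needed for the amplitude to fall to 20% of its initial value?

2 cycles

ζ = c/(2√(km)) = 137/(2√(5700 × 30.4)) = 137/832.5 = 0.1646.
Logarithmic decrement δ = 2πζ/√(1 − ζ²) = 2π × 0.1646/√(1 − 0.0271) = 1.048.
x_n/x₀ = e^(−nδ) ≤ 0.2; take ln: n ≥ ln(1/0.2)/δ = 1.609/1.048 = 1.535.
So 2 complete cycles are required.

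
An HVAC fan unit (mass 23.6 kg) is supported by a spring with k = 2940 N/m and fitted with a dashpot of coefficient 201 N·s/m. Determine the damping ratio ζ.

ω_n = √(k/m) = √(2940/23.6) = 11.16 rad/s.
Critical damping c_c = 2√(k·m) = 2√(2940 × 23.6) = 526.8 N·s/m, so ζ = c/c_c = 201/526.8 = 0.3815.

0.382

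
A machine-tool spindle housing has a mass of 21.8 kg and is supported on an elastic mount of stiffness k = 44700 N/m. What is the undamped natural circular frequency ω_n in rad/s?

45.3 rad/s

ω_n = √(k/m) = √(44700/21.8) = √2050 = 45.28 rad/s.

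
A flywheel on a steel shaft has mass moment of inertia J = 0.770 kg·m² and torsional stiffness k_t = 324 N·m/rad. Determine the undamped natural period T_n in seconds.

0.306 s

ω_n = √(k_t/J) = √(324/0.770) = √420.8 = 20.51 rad/s.
T_n = 2π/ω_n = 6.283/20.51 = 0.3063 s.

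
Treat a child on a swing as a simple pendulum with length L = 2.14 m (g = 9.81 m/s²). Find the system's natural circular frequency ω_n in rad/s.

For a simple pendulum ω_n = √(g/L) = √(9.81/2.14) = √4.584 = 2.141 rad/s.

2.14 rad/s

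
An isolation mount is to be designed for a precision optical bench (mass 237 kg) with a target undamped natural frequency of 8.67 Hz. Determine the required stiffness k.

703000 N/m

ω_n = 2πf_n = 2π × 8.67 = 54.48 rad/s.
k = m·ω_n² = 237 × 54.48² = 237 × 2968 = 703300 N/m.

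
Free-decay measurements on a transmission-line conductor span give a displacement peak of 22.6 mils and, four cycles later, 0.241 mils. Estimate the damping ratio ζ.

Logarithmic decrement δ = (1/n)·ln(x₀/x_n) = (1/4)·ln(22.6/0.241) = (1/4)·ln(93.78) = 1.135.
ζ = δ/√(4π² + δ²) = 1.135/√(39.48 + 1.29) = 1.135/6.385 = 0.1778.

0.178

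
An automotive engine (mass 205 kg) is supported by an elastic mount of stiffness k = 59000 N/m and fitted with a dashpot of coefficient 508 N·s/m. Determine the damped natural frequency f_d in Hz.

2.69 Hz

ω_n = √(k/m) = √(59000/205) = 16.96 rad/s.
Critical damping c_c = 2√(k·m) = 2√(59000 × 205) = 6956 N·s/m, so ζ = c/c_c = 508/6956 = 0.07303.
ω_d = ω_n√(1 − ζ²) = 16.96 × √(1 − 0.00533) = 16.92 rad/s.
f_d = ω_d/(2π) = 2.693 Hz.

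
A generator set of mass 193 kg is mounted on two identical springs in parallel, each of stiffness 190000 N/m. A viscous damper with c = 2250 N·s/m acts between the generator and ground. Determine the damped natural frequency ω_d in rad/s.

44.0 rad/s

Parallel springs add: k_eq = 2 × 190000 = 380000 N/m.
ω_n = √(k_eq/m) = √(380000/193) = 44.37 rad/s.
Critical damping c_c = 2√(k_eq·m) = 2√(380000 × 193) = 17130 N·s/m, so ζ = c/c_c = 2250/17130 = 0.1314.
ω_d = ω_n√(1 − ζ²) = 44.37 × √(1 − 0.0173) = 43.99 rad/s.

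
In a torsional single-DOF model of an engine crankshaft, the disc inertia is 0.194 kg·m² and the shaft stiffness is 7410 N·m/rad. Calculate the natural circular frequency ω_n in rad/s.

195 rad/s

ω_n = √(k_t/J) = √(7410/0.194) = √38200 = 195.4 rad/s.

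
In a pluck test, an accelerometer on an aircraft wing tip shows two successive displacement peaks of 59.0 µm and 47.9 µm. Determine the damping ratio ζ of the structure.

0.0332

Logarithmic decrement δ = (1/n)·ln(x₀/x_n) = (1/1)·ln(59.0/47.9) = (1/1)·ln(1.232) = 0.2084.
ζ = δ/√(4π² + δ²) = 0.2084/√(39.48 + 0.0434) = 0.2084/6.287 = 0.03315.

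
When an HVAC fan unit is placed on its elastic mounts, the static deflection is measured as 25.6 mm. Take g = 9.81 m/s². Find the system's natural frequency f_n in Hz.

ω_n = √(g/δ_st) = √(9.81/0.0256) = √383.2 = 19.58 rad/s.
f_n = ω_n/(2π) = 19.58/6.283 = 3.116 Hz.

3.12 Hz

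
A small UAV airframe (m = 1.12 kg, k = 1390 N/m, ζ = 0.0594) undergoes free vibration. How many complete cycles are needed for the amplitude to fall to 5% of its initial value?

9 cycles

Logarithmic decrement δ = 2πζ/√(1 − ζ²) = 2π × 0.05940/√(1 − 0.00353) = 0.3739.
x_n/x₀ = e^(−nδ) ≤ 0.05; take ln: n ≥ ln(1/0.05)/δ = 2.996/0.3739 = 8.013.
So 9 complete cycles are required.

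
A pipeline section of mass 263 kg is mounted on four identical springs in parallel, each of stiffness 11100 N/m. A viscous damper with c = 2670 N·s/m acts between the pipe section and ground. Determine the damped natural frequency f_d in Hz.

Parallel springs add: k_eq = 4 × 11100 = 44400 N/m.
ω_n = √(k_eq/m) = √(44400/263) = 12.99 rad/s.
Critical damping c_c = 2√(k_eq·m) = 2√(44400 × 263) = 6834 N·s/m, so ζ = c/c_c = 2670/6834 = 0.3907.
ω_d = ω_n√(1 − ζ²) = 12.99 × √(1 − 0.153) = 11.96 rad/s.
f_d = ω_d/(2π) = 1.904 Hz.

1.90 Hz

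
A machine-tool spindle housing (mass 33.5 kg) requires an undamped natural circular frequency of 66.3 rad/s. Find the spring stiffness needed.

147000 N/m

k = m·ω_n² = 33.5 × 66.30² = 33.5 × 4396 = 147300 N/m.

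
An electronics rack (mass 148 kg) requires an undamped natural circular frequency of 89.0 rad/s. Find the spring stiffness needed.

k = m·ω_n² = 148 × 89.00² = 148 × 7921 = 1172000 N/m.

1170000 N/m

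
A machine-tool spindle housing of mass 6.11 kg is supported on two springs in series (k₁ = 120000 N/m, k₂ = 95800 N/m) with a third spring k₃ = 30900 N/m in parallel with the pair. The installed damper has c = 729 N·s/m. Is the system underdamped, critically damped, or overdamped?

underdamped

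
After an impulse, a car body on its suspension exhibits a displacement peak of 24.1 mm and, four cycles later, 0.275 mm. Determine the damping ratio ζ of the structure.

0.175

Logarithmic decrement δ = (1/n)·ln(x₀/x_n) = (1/4)·ln(24.1/0.275) = (1/4)·ln(87.64) = 1.118.
ζ = δ/√(4π² + δ²) = 1.118/√(39.48 + 1.25) = 1.118/6.382 = 0.1752.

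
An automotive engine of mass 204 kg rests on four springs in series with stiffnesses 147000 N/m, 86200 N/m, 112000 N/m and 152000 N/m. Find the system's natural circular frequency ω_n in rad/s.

Series springs: 1/k_eq = 1/147000 + 1/86200 + 1/112000 + 1/152000 = 3.391×10^-5, so k_eq = 29490 N/m.
ω_n = √(k_eq/m) = √(29490/204) = √144.6 = 12.02 rad/s.

12.0 rad/s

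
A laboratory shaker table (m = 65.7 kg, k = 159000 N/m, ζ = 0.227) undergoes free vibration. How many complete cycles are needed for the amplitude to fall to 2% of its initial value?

Logarithmic decrement δ = 2πζ/√(1 − ζ²) = 2π × 0.2270/√(1 − 0.0515) = 1.465.
x_n/x₀ = e^(−nδ) ≤ 0.02; take ln: n ≥ ln(1/0.02)/δ = 3.912/1.465 = 2.671.
So 3 complete cycles are required.

3 cycles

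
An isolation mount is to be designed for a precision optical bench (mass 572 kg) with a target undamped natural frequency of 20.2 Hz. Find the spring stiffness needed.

9210000 N/m

ω_n = 2πf_n = 2π × 20.2 = 126.9 rad/s.
k = m·ω_n² = 572 × 126.9² = 572 × 16110 = 9214000 N/m.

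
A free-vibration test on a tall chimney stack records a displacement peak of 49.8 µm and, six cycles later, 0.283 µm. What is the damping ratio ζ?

Logarithmic decrement δ = (1/n)·ln(x₀/x_n) = (1/6)·ln(49.8/0.283) = (1/6)·ln(176.0) = 0.8617.
ζ = δ/√(4π² + δ²) = 0.8617/√(39.48 + 0.743) = 0.8617/6.342 = 0.1359.

0.136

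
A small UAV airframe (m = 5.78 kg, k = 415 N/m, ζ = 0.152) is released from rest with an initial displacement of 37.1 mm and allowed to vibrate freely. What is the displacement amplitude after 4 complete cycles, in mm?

0.778 mm

Logarithmic decrement δ = 2πζ/√(1 − ζ²) = 2π × 0.1520/√(1 − 0.0231) = 0.9663.
After n cycles, x_n/x₀ = e^(−nδ), so x_4 = 37.1 × e^(−4 × 0.9663) = 37.1 × 0.02096 = 0.7777 mm.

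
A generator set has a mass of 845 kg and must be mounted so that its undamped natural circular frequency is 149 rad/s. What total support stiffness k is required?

18800000 N/m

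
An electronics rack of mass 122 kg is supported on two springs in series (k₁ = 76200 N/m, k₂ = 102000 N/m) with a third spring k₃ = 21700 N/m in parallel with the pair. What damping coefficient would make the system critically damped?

Series pair: k_s = k₁k₂/(k₁+k₂) = (76200)(102000)/(76200 + 102000) = 43620 N/m. In parallel with k₃: k_eq = 43620 + 21700 = 65320 N/m.
c_c = 2√(k_eq·m) = 2√(65320 × 122) = 2 × 2823 = 5646 N·s/m.

5650 N·s/m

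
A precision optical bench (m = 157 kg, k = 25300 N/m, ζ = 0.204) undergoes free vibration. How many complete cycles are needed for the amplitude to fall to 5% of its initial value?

Logarithmic decrement δ = 2πζ/√(1 − ζ²) = 2π × 0.2040/√(1 − 0.0416) = 1.309.
x_n/x₀ = e^(−nδ) ≤ 0.05; take ln: n ≥ ln(1/0.05)/δ = 2.996/1.309 = 2.288.
So 3 complete cycles are required.

3 cycles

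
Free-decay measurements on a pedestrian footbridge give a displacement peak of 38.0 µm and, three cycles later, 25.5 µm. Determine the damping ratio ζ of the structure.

Logarithmic decrement δ = (1/n)·ln(x₀/x_n) = (1/3)·ln(38.0/25.5) = (1/3)·ln(1.490) = 0.1330.
ζ = δ/√(4π² + δ²) = 0.1330/√(39.48 + 0.0177) = 0.1330/6.285 = 0.02116.

0.0212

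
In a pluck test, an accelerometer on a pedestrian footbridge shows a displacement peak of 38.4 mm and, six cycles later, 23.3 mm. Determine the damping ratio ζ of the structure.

0.0133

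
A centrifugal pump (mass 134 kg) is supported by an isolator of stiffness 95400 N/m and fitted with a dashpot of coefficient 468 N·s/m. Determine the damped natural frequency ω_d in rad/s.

ω_n = √(k/m) = √(95400/134) = 26.68 rad/s.
Critical damping c_c = 2√(k·m) = 2√(95400 × 134) = 7151 N·s/m, so ζ = c/c_c = 468/7151 = 0.06545.
ω_d = ω_n√(1 − ζ²) = 26.68 × √(1 − 0.00428) = 26.63 rad/s.

26.6 rad/s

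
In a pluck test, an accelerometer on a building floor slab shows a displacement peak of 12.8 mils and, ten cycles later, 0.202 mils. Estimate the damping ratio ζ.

Logarithmic decrement δ = (1/n)·ln(x₀/x_n) = (1/10)·ln(12.8/0.202) = (1/10)·ln(63.37) = 0.4149.
ζ = δ/√(4π² + δ²) = 0.4149/√(39.48 + 0.172) = 0.4149/6.297 = 0.06589.

0.0659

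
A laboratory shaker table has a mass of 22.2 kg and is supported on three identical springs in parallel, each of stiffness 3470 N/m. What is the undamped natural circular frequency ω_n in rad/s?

21.7 rad/s

Parallel springs add: k_eq = 3 × 3470 = 10410 N/m.
ω_n = √(k_eq/m) = √(10410/22.2) = √468.9 = 21.65 rad/s.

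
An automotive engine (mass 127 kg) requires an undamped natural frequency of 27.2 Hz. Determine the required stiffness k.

3710000 N/m

ω_n = 2πf_n = 2π × 27.2 = 170.9 rad/s.
k = m·ω_n² = 127 × 170.9² = 127 × 29210 = 3709000 N/m.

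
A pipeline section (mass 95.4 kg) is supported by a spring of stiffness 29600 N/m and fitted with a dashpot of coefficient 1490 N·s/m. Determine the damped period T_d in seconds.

ω_n = √(k/m) = √(29600/95.4) = 17.61 rad/s.
Critical damping c_c = 2√(k·m) = 2√(29600 × 95.4) = 3361 N·s/m, so ζ = c/c_c = 1490/3361 = 0.4433.
ω_d = ω_n√(1 − ζ²) = 17.61 × √(1 − 0.197) = 15.79 rad/s.
T_d = 2π/ω_d = 0.3980 s.

0.398 s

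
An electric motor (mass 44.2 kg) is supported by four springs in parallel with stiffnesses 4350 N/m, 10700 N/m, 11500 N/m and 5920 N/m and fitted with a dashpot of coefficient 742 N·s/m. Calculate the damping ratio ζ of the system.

Parallel springs add: k_eq = 4350 + 10700 + 11500 + 5920 = 32470 N/m.
ω_n = √(k_eq/m) = √(32470/44.2) = 27.10 rad/s.
Critical damping c_c = 2√(k_eq·m) = 2√(32470 × 44.2) = 2396 N·s/m, so ζ = c/c_c = 742/2396 = 0.3097.

0.310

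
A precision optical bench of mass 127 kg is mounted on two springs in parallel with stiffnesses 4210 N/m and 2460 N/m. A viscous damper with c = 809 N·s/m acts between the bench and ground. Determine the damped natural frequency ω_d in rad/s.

6.51 rad/s

Parallel springs add: k_eq = 4210 + 2460 = 6670 N/m.
ω_n = √(k_eq/m) = √(6670/127) = 7.247 rad/s.
Critical damping c_c = 2√(k_eq·m) = 2√(6670 × 127) = 1841 N·s/m, so ζ = c/c_c = 809/1841 = 0.4395.
ω_d = ω_n√(1 − ζ²) = 7.247 × √(1 − 0.193) = 6.510 rad/s.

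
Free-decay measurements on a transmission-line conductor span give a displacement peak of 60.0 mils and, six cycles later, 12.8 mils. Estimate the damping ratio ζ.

0.0409

Logarithmic decrement δ = (1/n)·ln(x₀/x_n) = (1/6)·ln(60.0/12.8) = (1/6)·ln(4.688) = 0.2575.
ζ = δ/√(4π² + δ²) = 0.2575/√(39.48 + 0.0663) = 0.2575/6.288 = 0.04095.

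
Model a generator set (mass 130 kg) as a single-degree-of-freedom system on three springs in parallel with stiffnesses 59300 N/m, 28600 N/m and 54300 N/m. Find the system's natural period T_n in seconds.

0.190 s

Parallel springs add: k_eq = 59300 + 28600 + 54300 = 142200 N/m.
ω_n = √(k_eq/m) = √(142200/130) = √1094 = 33.07 rad/s.
T_n = 2π/ω_n = 6.283/33.07 = 0.1900 s.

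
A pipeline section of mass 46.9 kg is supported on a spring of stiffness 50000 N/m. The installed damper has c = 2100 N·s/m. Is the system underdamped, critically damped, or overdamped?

underdamped

c_c = 2√(k·m) = 3063 N·s/m; ζ = c/c_c = 2100/3063 = 0.686.
Since ζ < 1 the system is underdamped.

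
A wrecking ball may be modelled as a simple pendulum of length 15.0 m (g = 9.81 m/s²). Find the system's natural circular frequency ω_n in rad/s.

0.809 rad/s

For a simple pendulum ω_n = √(g/L) = √(9.81/15.0) = √0.6540 = 0.8087 rad/s.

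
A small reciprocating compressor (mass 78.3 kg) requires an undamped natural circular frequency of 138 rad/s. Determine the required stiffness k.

1490000 N/m

k = m·ω_n² = 78.3 × 138.0² = 78.3 × 19040 = 1491000 N/m.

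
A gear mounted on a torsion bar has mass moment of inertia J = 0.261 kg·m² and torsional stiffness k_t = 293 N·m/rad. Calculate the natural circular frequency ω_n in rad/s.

ω_n = √(k_t/J) = √(293/0.261) = √1123 = 33.51 rad/s.

33.5 rad/s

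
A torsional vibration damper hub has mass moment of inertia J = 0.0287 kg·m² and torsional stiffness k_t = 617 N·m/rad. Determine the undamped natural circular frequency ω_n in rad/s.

ω_n = √(k_t/J) = √(617/0.0287) = √21500 = 146.6 rad/s.

147 rad/s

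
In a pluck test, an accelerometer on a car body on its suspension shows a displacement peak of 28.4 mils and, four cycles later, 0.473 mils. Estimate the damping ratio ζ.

0.161

Logarithmic decrement δ = (1/n)·ln(x₀/x_n) = (1/4)·ln(28.4/0.473) = (1/4)·ln(60.04) = 1.024.
ζ = δ/√(4π² + δ²) = 1.024/√(39.48 + 1.05) = 1.024/6.366 = 0.1608.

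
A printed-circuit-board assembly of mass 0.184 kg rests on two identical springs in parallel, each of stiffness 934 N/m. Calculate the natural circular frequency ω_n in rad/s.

101 rad/s

Parallel springs add: k_eq = 2 × 934 = 1868 N/m.
ω_n = √(k_eq/m) = √(1868/0.184) = √10150 = 100.8 rad/s.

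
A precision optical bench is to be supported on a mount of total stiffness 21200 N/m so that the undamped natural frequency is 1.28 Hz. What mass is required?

328 kg

ω_n = 2πf_n = 2π × 1.28 = 8.042 rad/s.
m = k/ω_n² = 21200/8.042² = 21200/64.68 = 327.8 kg.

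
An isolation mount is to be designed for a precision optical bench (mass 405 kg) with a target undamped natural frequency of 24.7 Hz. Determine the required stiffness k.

ω_n = 2πf_n = 2π × 24.7 = 155.2 rad/s.
k = m·ω_n² = 405 × 155.2² = 405 × 24090 = 9755000 N/m.

9750000 N/m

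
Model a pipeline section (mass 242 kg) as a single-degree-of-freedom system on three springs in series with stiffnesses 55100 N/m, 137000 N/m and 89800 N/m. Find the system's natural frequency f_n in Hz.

1.69 Hz

Series springs: 1/k_eq = 1/55100 + 1/137000 + 1/89800 = 3.658×10^-5, so k_eq = 27330 N/m.
ω_n = √(k_eq/m) = √(27330/242) = √113.0 = 10.63 rad/s.
f_n = ω_n/(2π) = 10.63/6.283 = 1.691 Hz.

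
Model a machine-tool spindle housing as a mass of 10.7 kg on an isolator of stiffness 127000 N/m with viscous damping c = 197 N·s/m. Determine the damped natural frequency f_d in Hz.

17.3 Hz

ω_n = √(k/m) = √(127000/10.7) = 108.9 rad/s.
Critical damping c_c = 2√(k·m) = 2√(127000 × 10.7) = 2331 N·s/m, so ζ = c/c_c = 197/2331 = 0.08450.
ω_d = ω_n√(1 − ζ²) = 108.9 × √(1 − 0.00714) = 108.6 rad/s.
f_d = ω_d/(2π) = 17.28 Hz.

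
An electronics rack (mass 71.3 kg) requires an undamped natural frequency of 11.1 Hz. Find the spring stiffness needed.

347000 N/m

ω_n = 2πf_n = 2π × 11.1 = 69.74 rad/s.
k = m·ω_n² = 71.3 × 69.74² = 71.3 × 4864 = 346800 N/m.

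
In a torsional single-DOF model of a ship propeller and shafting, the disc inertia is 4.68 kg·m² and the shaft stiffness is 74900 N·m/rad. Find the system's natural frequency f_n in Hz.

20.1 Hz

ω_n = √(k_t/J) = √(74900/4.68) = √16000 = 126.5 rad/s.
f_n = ω_n/(2π) = 126.5/6.283 = 20.13 Hz.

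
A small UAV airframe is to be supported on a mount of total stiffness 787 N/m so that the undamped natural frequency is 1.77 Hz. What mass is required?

6.36 kg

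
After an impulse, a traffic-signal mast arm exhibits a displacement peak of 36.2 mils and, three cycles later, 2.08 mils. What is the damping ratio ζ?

0.150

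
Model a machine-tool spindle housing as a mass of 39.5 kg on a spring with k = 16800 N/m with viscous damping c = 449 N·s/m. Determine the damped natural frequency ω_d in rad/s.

19.8 rad/s

ω_n = √(k/m) = √(16800/39.5) = 20.62 rad/s.
Critical damping c_c = 2√(k·m) = 2√(16800 × 39.5) = 1629 N·s/m, so ζ = c/c_c = 449/1629 = 0.2756.
ω_d = ω_n√(1 − ζ²) = 20.62 × √(1 − 0.0759) = 19.82 rad/s.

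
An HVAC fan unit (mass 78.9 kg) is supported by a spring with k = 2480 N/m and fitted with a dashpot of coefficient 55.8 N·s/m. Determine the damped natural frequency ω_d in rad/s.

5.60 rad/s

ω_n = √(k/m) = √(2480/78.9) = 5.606 rad/s.
Critical damping c_c = 2√(k·m) = 2√(2480 × 78.9) = 884.7 N·s/m, so ζ = c/c_c = 55.8/884.7 = 0.06307.
ω_d = ω_n√(1 − ζ²) = 5.606 × √(1 − 0.00398) = 5.595 rad/s.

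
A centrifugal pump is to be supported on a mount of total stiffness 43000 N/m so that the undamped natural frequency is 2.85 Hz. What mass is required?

ω_n = 2πf_n = 2π × 2.85 = 17.91 rad/s.
m = k/ω_n² = 43000/17.91² = 43000/320.7 = 134.1 kg.

134 kg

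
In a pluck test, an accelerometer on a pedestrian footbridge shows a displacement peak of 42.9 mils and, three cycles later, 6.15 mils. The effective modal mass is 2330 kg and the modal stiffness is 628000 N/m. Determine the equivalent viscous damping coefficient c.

7840 N·s/m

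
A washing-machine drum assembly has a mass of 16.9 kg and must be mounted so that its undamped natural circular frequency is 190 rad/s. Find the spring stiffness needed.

610000 N/m

k = m·ω_n² = 16.9 × 190.0² = 16.9 × 36100 = 610100 N/m.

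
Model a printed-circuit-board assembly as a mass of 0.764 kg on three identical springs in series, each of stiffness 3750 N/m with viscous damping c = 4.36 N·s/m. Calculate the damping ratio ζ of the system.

Series springs: 1/k_eq = 3/3750, so k_eq = 3750/3 = 1250 N/m.
ω_n = √(k_eq/m) = √(1250/0.764) = 40.45 rad/s.
Critical damping c_c = 2√(k_eq·m) = 2√(1250 × 0.764) = 61.81 N·s/m, so ζ = c/c_c = 4.36/61.81 = 0.07054.

0.0705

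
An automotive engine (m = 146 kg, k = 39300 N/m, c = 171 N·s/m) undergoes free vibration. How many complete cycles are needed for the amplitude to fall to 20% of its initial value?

ζ = c/(2√(km)) = 171/(2√(39300 × 146)) = 171/4791 = 0.03569.
Logarithmic decrement δ = 2πζ/√(1 − ζ²) = 2π × 0.03569/√(1 − 0.00127) = 0.2244.
x_n/x₀ = e^(−nδ) ≤ 0.2; take ln: n ≥ ln(1/0.2)/δ = 1.609/0.2244 = 7.172.
So 8 complete cycles are required.

8 cycles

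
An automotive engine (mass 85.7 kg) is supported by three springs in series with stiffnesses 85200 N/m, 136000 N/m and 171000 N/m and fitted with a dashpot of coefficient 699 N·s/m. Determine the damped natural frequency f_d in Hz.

Series springs: 1/k_eq = 1/85200 + 1/136000 + 1/171000 = 2.494×10^-5, so k_eq = 40100 N/m.
ω_n = √(k_eq/m) = √(40100/85.7) = 21.63 rad/s.
Critical damping c_c = 2√(k_eq·m) = 2√(40100 × 85.7) = 3708 N·s/m, so ζ = c/c_c = 699/3708 = 0.1885.
ω_d = ω_n√(1 − ζ²) = 21.63 × √(1 − 0.0355) = 21.24 rad/s.
f_d = ω_d/(2π) = 3.381 Hz.

3.38 Hz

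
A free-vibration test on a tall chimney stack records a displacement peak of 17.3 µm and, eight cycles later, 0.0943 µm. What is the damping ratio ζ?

Logarithmic decrement δ = (1/n)·ln(x₀/x_n) = (1/8)·ln(17.3/0.0943) = (1/8)·ln(183.5) = 0.6515.
ζ = δ/√(4π² + δ²) = 0.6515/√(39.48 + 0.424) = 0.6515/6.317 = 0.1031.

0.103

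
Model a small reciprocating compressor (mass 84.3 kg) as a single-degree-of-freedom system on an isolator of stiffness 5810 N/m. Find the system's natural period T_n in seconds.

ω_n = √(k/m) = √(5810/84.3) = √68.92 = 8.302 rad/s.
T_n = 2π/ω_n = 6.283/8.302 = 0.7568 s.

0.757 s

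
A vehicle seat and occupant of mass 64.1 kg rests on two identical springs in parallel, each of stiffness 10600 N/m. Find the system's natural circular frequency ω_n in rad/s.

Parallel springs add: k_eq = 2 × 10600 = 21200 N/m.
ω_n = √(k_eq/m) = √(21200/64.1) = √330.7 = 18.19 rad/s.

18.2 rad/s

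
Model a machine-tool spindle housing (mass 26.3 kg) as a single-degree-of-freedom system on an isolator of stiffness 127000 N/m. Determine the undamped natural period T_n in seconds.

0.0904 s

ω_n = √(k/m) = √(127000/26.3) = √4829 = 69.49 rad/s.
T_n = 2π/ω_n = 6.283/69.49 = 0.09042 s.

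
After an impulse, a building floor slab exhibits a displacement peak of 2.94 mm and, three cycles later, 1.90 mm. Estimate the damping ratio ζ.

Logarithmic decrement δ = (1/n)·ln(x₀/x_n) = (1/3)·ln(2.94/1.90) = (1/3)·ln(1.547) = 0.1455.
ζ = δ/√(4π² + δ²) = 0.1455/√(39.48 + 0.0212) = 0.1455/6.285 = 0.02315.

0.0232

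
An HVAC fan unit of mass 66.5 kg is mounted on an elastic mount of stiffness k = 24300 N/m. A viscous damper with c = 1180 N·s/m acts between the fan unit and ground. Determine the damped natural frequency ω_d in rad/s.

16.9 rad/s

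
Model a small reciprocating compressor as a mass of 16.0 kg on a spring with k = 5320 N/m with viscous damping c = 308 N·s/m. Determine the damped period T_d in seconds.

0.406 s

ω_n = √(k/m) = √(5320/16.0) = 18.23 rad/s.
Critical damping c_c = 2√(k·m) = 2√(5320 × 16.0) = 583.5 N·s/m, so ζ = c/c_c = 308/583.5 = 0.5278.
ω_d = ω_n√(1 − ζ²) = 18.23 × √(1 − 0.279) = 15.49 rad/s.
T_d = 2π/ω_d = 0.4057 s.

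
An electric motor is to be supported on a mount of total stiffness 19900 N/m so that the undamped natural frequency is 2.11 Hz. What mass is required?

113 kg

ω_n = 2πf_n = 2π × 2.11 = 13.26 rad/s.
m = k/ω_n² = 19900/13.26² = 19900/175.8 = 113.2 kg.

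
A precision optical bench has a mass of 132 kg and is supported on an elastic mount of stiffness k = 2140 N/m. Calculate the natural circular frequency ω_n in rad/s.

4.03 rad/s

ω_n = √(k/m) = √(2140/132) = √16.21 = 4.026 rad/s.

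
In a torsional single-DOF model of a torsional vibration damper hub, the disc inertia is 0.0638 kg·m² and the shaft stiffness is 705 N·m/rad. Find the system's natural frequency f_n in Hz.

16.7 Hz

ω_n = √(k_t/J) = √(705/0.0638) = √11050 = 105.1 rad/s.
f_n = ω_n/(2π) = 105.1/6.283 = 16.73 Hz.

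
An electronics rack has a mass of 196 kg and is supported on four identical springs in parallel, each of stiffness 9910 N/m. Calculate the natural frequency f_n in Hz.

Parallel springs add: k_eq = 4 × 9910 = 39640 N/m.
ω_n = √(k_eq/m) = √(39640/196) = √202.2 = 14.22 rad/s.
f_n = ω_n/(2π) = 14.22/6.283 = 2.263 Hz.

2.26 Hz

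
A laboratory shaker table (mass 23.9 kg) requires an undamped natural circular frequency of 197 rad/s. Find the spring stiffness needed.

928000 N/m

k = m·ω_n² = 23.9 × 197.0² = 23.9 × 38810 = 927500 N/m.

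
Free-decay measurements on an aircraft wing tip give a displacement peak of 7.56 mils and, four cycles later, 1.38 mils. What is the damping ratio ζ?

0.0675

Logarithmic decrement δ = (1/n)·ln(x₀/x_n) = (1/4)·ln(7.56/1.38) = (1/4)·ln(5.478) = 0.4252.
ζ = δ/√(4π² + δ²) = 0.4252/√(39.48 + 0.181) = 0.4252/6.298 = 0.06752.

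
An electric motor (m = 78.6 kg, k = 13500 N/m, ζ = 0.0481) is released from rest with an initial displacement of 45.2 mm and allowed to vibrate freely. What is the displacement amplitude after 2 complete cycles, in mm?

24.7 mm

Logarithmic decrement δ = 2πζ/√(1 − ζ²) = 2π × 0.04810/√(1 − 0.00231) = 0.3026.
After n cycles, x_n/x₀ = e^(−nδ), so x_2 = 45.2 × e^(−2 × 0.3026) = 45.2 × 0.5460 = 24.68 mm.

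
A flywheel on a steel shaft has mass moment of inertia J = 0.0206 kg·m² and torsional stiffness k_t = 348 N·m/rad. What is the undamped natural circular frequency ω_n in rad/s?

130 rad/s

ω_n = √(k_t/J) = √(348/0.0206) = √16890 = 130.0 rad/s.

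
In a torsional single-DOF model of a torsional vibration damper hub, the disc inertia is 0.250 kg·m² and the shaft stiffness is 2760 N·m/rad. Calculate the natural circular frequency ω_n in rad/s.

105 rad/s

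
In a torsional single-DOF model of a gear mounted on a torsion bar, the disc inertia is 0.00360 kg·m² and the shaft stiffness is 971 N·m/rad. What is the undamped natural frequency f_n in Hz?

ω_n = √(k_t/J) = √(971/0.00360) = √269700 = 519.3 rad/s.
f_n = ω_n/(2π) = 519.3/6.283 = 82.66 Hz.

82.7 Hz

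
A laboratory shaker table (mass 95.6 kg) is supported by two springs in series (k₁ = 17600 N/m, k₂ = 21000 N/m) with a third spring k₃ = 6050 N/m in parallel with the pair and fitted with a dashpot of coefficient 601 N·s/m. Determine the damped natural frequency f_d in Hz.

1.97 Hz

Series pair: k_s = k₁k₂/(k₁+k₂) = (17600)(21000)/(17600 + 21000) = 9575 N/m. In parallel with k₃: k_eq = 9575 + 6050 = 15630 N/m.
ω_n = √(k_eq/m) = √(15630/95.6) = 12.78 rad/s.
Critical damping c_c = 2√(k_eq·m) = 2√(15630 × 95.6) = 2444 N·s/m, so ζ = c/c_c = 601/2444 = 0.2459.
ω_d = ω_n√(1 − ζ²) = 12.78 × √(1 − 0.0605) = 12.39 rad/s.
f_d = ω_d/(2π) = 1.972 Hz.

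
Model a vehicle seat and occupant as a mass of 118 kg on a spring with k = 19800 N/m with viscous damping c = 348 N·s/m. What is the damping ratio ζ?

ω_n = √(k/m) = √(19800/118) = 12.95 rad/s.
Critical damping c_c = 2√(k·m) = 2√(19800 × 118) = 3057 N·s/m, so ζ = c/c_c = 348/3057 = 0.1138.

0.114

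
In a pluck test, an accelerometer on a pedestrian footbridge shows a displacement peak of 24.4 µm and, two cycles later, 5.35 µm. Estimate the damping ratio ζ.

0.120

Logarithmic decrement δ = (1/n)·ln(x₀/x_n) = (1/2)·ln(24.4/5.35) = (1/2)·ln(4.561) = 0.7587.
ζ = δ/√(4π² + δ²) = 0.7587/√(39.48 + 0.576) = 0.7587/6.329 = 0.1199.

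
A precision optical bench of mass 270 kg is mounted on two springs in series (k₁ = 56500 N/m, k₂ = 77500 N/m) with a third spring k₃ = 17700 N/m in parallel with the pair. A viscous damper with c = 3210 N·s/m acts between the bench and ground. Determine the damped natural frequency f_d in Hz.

Series pair: k_s = k₁k₂/(k₁+k₂) = (56500)(77500)/(56500 + 77500) = 32680 N/m. In parallel with k₃: k_eq = 32680 + 17700 = 50380 N/m.
ω_n = √(k_eq/m) = √(50380/270) = 13.66 rad/s.
Critical damping c_c = 2√(k_eq·m) = 2√(50380 × 270) = 7376 N·s/m, so ζ = c/c_c = 3210/7376 = 0.4352.
ω_d = ω_n√(1 − ζ²) = 13.66 × √(1 − 0.189) = 12.30 rad/s.
f_d = ω_d/(2π) = 1.957 Hz.

1.96 Hz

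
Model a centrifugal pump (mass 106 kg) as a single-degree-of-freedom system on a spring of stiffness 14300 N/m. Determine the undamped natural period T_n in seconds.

ω_n = √(k/m) = √(14300/106) = √134.9 = 11.61 rad/s.
T_n = 2π/ω_n = 6.283/11.61 = 0.5410 s.

0.541 s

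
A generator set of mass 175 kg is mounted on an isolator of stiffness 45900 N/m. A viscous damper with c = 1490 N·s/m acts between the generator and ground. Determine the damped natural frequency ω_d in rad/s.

15.6 rad/s

ω_n = √(k/m) = √(45900/175) = 16.20 rad/s.
Critical damping c_c = 2√(k·m) = 2√(45900 × 175) = 5668 N·s/m, so ζ = c/c_c = 1490/5668 = 0.2629.
ω_d = ω_n√(1 − ζ²) = 16.20 × √(1 − 0.0691) = 15.63 rad/s.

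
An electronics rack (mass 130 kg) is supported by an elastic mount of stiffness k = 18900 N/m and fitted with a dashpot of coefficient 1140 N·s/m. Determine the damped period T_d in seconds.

0.559 s

ω_n = √(k/m) = √(18900/130) = 12.06 rad/s.
Critical damping c_c = 2√(k·m) = 2√(18900 × 130) = 3135 N·s/m, so ζ = c/c_c = 1140/3135 = 0.3636.
ω_d = ω_n√(1 − ζ²) = 12.06 × √(1 − 0.132) = 11.23 rad/s.
T_d = 2π/ω_d = 0.5594 s.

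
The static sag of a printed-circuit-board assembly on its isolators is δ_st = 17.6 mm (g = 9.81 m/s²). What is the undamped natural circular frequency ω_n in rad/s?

ω_n = √(g/δ_st) = √(9.81/0.0176) = √557.4 = 23.61 rad/s.

23.6 rad/s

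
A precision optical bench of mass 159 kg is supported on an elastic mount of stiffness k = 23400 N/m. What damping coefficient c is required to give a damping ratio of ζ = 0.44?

1700 N·s/m

c_c = 2√(k·m) = 2√(23400 × 159) = 3858 N·s/m.
c = ζ·c_c = 0.44 × 3858 = 1697 N·s/m.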